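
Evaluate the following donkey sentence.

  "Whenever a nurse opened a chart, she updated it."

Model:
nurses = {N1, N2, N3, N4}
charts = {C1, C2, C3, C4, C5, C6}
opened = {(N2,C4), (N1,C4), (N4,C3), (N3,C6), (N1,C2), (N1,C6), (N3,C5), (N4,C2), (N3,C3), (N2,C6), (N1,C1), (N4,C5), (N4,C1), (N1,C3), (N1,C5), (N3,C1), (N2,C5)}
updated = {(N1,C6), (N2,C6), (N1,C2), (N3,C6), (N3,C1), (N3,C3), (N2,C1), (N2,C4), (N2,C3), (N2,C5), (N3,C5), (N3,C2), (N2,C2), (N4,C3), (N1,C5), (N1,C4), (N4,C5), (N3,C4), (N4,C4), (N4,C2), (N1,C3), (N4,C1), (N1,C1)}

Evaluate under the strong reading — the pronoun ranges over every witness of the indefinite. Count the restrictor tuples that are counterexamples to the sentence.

"it" takes "a chart" as antecedent — a donkey pronoun bound across the clause boundary.
Strong reading: for every (n,c) with opened(n,c), updated(n,c).
Restrictor pairs: (N1,C1) ✓  (N1,C2) ✓  (N1,C3) ✓  (N1,C4) ✓  (N1,C5) ✓  (N1,C6) ✓  (N2,C4) ✓  (N2,C5) ✓  (N2,C6) ✓  (N3,C1) ✓  (N3,C3) ✓  (N3,C5) ✓  (N3,C6) ✓  (N4,C1) ✓  (N4,C2) ✓  (N4,C3) ✓  (N4,C5) ✓
Counterexamples (restrictor pairs failing the scope): 0.

0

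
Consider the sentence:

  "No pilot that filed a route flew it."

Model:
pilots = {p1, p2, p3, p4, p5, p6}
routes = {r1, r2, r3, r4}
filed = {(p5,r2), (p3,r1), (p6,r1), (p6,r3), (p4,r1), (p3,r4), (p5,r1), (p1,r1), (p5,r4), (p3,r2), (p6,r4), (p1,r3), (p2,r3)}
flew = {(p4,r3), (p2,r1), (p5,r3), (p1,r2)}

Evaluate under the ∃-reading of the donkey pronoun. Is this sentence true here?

True

"it" takes "a route" as antecedent — a donkey pronoun bound across the clause boundary.
Truth condition: for no (p,r) with filed(p,r) does flew(p,r) hold.
Restrictor pairs — does the scope hold? (p1,r1):fails  (p1,r3):fails  (p2,r3):fails  (p3,r1):fails  (p3,r2):fails  (p3,r4):fails  (p4,r1):fails  (p5,r1):fails  (p5,r2):fails  (p5,r4):fails  (p6,r1):fails  (p6,r3):fails  (p6,r4):fails
Scope holds for no restrictor pair, so the sentence is true.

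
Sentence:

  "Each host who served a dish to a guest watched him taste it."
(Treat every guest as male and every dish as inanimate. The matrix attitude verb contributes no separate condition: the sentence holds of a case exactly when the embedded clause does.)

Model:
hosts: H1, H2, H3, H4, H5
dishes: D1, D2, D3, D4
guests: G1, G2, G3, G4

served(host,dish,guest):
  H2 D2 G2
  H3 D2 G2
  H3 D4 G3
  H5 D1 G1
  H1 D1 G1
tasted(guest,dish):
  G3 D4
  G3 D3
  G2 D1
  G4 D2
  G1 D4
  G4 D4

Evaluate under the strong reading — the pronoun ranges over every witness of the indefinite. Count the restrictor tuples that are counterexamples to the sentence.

4

"him" takes "a guest" as antecedent and "it" takes "a dish"; both are donkey pronouns co-varying with the restrictor.
Strong reading: for every (h,d,g) with served(h,d,g), tasted(g,d).
Restrictor triples: (H1,D1,G1)→tasted(G1,D1) ✗  (H2,D2,G2)→tasted(G2,D2) ✗  (H3,D2,G2)→tasted(G2,D2) ✗  (H3,D4,G3)→tasted(G3,D4) ✓  (H5,D1,G1)→tasted(G1,D1) ✗
Counterexamples (restrictor triples failing the scope): 4.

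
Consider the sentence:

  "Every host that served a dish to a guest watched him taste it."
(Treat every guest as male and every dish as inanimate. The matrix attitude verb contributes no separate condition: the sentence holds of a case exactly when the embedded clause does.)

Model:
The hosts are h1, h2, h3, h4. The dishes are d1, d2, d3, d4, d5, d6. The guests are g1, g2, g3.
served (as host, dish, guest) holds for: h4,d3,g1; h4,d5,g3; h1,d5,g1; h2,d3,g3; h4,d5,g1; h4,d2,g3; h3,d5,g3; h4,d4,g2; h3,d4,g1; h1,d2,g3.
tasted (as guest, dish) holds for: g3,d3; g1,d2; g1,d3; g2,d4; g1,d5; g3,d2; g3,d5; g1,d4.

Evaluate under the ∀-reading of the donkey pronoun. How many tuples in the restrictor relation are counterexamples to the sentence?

"him" takes "a guest" as antecedent and "it" takes "a dish"; both are donkey pronouns co-varying with the restrictor.
Strong reading: for every (h,d,g) with served(h,d,g), tasted(g,d).
Restrictor triples: (h1,d2,g3)→tasted(g3,d2) ✓  (h1,d5,g1)→tasted(g1,d5) ✓  (h2,d3,g3)→tasted(g3,d3) ✓  (h3,d4,g1)→tasted(g1,d4) ✓  (h3,d5,g3)→tasted(g3,d5) ✓  (h4,d2,g3)→tasted(g3,d2) ✓  (h4,d3,g1)→tasted(g1,d3) ✓  (h4,d4,g2)→tasted(g2,d4) ✓  (h4,d5,g1)→tasted(g1,d5) ✓  (h4,d5,g3)→tasted(g3,d5) ✓
Counterexamples (restrictor triples failing the scope): 0.

0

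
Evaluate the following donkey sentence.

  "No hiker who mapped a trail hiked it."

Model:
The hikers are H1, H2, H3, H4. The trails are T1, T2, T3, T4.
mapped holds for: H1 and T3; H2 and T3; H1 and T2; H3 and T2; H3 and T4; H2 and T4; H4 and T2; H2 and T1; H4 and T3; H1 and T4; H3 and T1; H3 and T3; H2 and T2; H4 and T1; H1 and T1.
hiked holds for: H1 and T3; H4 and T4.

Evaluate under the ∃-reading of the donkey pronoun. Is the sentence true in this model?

"it" takes "a trail" as antecedent — a donkey pronoun bound across the clause boundary.
Truth condition: for no (h,t) with mapped(h,t) does hiked(h,t) hold.
Restrictor pairs — does the scope hold? (H1,T1):fails  (H1,T2):fails  (H1,T3):holds  (H1,T4):fails  (H2,T1):fails  (H2,T2):fails  (H2,T3):fails  (H2,T4):fails  (H3,T1):fails  (H3,T2):fails  (H3,T3):fails  (H3,T4):fails  (H4,T1):fails  (H4,T2):fails  (H4,T3):fails
Scope holds for 1 pair(s), so the sentence is false.

False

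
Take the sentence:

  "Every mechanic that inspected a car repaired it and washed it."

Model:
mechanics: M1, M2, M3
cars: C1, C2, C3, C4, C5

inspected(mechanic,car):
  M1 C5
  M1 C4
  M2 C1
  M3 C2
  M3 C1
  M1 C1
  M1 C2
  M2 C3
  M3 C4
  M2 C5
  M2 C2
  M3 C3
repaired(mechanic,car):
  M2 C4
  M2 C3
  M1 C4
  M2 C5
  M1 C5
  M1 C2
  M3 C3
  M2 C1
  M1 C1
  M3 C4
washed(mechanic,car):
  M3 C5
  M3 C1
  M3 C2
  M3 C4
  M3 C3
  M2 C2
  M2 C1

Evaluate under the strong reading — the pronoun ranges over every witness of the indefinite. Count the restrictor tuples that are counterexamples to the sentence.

9

"it" takes "a car" as antecedent — a donkey pronoun bound across the clause boundary.
Strong reading: for every (m,c) with inspected(m,c), repaired(m,c) ∧ washed(m,c).
Restrictor pairs: (M1,C1) ✗  (M1,C2) ✗  (M1,C4) ✗  (M1,C5) ✗  (M2,C1) ✓  (M2,C2) ✗  (M2,C3) ✗  (M2,C5) ✗  (M3,C1) ✗  (M3,C2) ✗  (M3,C3) ✓  (M3,C4) ✓
Counterexamples (restrictor pairs failing the scope): 9.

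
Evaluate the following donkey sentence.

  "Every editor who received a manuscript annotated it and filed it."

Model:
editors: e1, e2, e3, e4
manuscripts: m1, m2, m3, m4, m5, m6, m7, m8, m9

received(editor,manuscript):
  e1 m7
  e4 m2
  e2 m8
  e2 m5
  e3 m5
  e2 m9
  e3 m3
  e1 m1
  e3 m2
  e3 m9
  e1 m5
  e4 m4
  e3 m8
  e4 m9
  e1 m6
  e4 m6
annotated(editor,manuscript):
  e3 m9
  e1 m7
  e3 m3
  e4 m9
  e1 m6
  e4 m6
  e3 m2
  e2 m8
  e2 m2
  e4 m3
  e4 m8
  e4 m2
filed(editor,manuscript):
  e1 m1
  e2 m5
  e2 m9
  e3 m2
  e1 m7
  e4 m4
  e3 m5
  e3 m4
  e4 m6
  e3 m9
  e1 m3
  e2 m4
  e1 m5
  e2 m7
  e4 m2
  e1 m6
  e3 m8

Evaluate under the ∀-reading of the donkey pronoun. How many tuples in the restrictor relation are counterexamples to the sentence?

"it" takes "a manuscript" as antecedent — a donkey pronoun bound across the clause boundary.
Strong reading: for every (e,m) with received(e,m), annotated(e,m) ∧ filed(e,m).
Restrictor pairs: (e1,m1) ✗  (e1,m5) ✗  (e1,m6) ✓  (e1,m7) ✓  (e2,m5) ✗  (e2,m8) ✗  (e2,m9) ✗  (e3,m2) ✓  (e3,m3) ✗  (e3,m5) ✗  (e3,m8) ✗  (e3,m9) ✓  (e4,m2) ✓  (e4,m4) ✗  (e4,m6) ✓  (e4,m9) ✗
Counterexamples (restrictor pairs failing the scope): 10.

10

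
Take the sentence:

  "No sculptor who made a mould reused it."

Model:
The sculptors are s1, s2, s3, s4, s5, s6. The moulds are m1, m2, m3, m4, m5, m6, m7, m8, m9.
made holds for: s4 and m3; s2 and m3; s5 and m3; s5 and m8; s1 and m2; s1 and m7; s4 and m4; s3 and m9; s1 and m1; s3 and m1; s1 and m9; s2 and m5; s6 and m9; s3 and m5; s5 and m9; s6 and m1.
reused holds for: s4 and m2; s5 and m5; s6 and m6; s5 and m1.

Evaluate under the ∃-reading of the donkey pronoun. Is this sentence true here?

True

"it" takes "a mould" as antecedent — a donkey pronoun bound across the clause boundary.
Truth condition: for no (s,m) with made(s,m) does reused(s,m) hold.
Restrictor pairs — does the scope hold? (s1,m1):fails  (s1,m2):fails  (s1,m7):fails  (s1,m9):fails  (s2,m3):fails  (s2,m5):fails  (s3,m1):fails  (s3,m5):fails  (s3,m9):fails  (s4,m3):fails  (s4,m4):fails  (s5,m3):fails  (s5,m8):fails  (s5,m9):fails  (s6,m1):fails  (s6,m9):fails
Scope holds for no restrictor pair, so the sentence is true.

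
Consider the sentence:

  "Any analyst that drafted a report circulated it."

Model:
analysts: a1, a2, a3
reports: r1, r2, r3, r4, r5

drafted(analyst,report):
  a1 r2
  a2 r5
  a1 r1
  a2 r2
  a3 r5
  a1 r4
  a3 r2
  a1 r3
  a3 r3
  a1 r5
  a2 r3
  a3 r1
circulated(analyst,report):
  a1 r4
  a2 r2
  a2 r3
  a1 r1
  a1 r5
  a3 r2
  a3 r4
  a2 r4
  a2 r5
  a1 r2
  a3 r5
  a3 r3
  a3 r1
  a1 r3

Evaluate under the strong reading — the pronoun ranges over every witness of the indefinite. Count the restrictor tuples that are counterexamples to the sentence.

"it" takes "a report" as antecedent — a donkey pronoun bound across the clause boundary.
Strong reading: for every (a,r) with drafted(a,r), circulated(a,r).
Restrictor pairs: (a1,r1) ✓  (a1,r2) ✓  (a1,r3) ✓  (a1,r4) ✓  (a1,r5) ✓  (a2,r2) ✓  (a2,r3) ✓  (a2,r5) ✓  (a3,r1) ✓  (a3,r2) ✓  (a3,r3) ✓  (a3,r5) ✓
Counterexamples (restrictor pairs failing the scope): 0.

0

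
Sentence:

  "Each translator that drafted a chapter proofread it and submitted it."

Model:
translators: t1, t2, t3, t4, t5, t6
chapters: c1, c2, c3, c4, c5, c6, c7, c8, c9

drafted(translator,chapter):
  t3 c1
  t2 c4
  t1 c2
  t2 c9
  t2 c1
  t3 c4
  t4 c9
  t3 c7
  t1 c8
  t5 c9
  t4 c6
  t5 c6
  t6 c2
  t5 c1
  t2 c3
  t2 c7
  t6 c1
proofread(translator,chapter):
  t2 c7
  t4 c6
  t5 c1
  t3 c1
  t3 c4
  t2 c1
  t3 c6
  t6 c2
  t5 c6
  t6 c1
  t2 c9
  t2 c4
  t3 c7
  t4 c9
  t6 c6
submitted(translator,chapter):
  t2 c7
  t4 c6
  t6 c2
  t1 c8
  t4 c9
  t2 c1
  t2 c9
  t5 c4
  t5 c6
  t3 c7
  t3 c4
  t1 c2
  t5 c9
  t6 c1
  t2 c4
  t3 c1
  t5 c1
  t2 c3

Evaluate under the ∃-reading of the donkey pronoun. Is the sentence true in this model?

"it" takes "a chapter" as antecedent — a donkey pronoun bound across the clause boundary.
Weak reading: every translator t with some drafted-chapter has at least one drafted-chapter c such that proofread(t,c) ∧ submitted(t,c).
Per translator: t1:✗  t2:✓  t3:✓  t4:✓  t5:✓  t6:✓
t1 has no witness among its drafted-chapters.

False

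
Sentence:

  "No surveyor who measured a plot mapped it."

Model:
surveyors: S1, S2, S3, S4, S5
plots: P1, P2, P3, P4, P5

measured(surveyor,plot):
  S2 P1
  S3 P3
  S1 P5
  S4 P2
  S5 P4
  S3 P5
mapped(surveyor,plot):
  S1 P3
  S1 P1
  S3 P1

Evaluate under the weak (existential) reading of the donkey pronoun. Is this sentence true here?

"it" takes "a plot" as antecedent — a donkey pronoun bound across the clause boundary.
Truth condition: for no (s,p) with measured(s,p) does mapped(s,p) hold.
Restrictor pairs — does the scope hold? (S1,P5):fails  (S2,P1):fails  (S3,P3):fails  (S3,P5):fails  (S4,P2):fails  (S5,P4):fails
Scope holds for no restrictor pair, so the sentence is true.

True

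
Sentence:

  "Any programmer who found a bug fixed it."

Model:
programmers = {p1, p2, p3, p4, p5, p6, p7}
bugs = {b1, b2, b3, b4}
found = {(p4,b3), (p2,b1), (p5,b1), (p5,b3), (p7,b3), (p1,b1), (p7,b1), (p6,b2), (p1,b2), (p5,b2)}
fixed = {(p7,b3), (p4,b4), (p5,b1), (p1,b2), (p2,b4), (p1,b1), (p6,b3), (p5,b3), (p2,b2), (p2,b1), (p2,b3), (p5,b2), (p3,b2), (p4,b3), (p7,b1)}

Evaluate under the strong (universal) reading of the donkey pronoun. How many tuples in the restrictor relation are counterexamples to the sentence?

"it" takes "a bug" as antecedent — a donkey pronoun bound across the clause boundary.
Strong reading: for every (p,b) with found(p,b), fixed(p,b).
Restrictor pairs: (p1,b1) ✓  (p1,b2) ✓  (p2,b1) ✓  (p4,b3) ✓  (p5,b1) ✓  (p5,b2) ✓  (p5,b3) ✓  (p6,b2) ✗  (p7,b1) ✓  (p7,b3) ✓
Counterexamples (restrictor pairs failing the scope): 1.

1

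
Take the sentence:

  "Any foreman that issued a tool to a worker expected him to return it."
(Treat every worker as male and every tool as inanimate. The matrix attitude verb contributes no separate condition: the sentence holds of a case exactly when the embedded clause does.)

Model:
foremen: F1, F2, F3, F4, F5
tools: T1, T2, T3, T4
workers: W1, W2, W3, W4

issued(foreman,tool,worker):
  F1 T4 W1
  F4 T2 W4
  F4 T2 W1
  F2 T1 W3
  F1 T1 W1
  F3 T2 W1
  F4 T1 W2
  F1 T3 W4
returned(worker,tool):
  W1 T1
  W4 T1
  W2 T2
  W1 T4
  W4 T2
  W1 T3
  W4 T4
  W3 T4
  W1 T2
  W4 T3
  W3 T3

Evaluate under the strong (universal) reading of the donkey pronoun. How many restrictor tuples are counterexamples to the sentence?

2

"him" takes "a worker" as antecedent and "it" takes "a tool"; both are donkey pronouns co-varying with the restrictor.
Strong reading: for every (f,t,w) with issued(f,t,w), returned(w,t).
Restrictor triples: (F1,T1,W1)→returned(W1,T1) ✓  (F1,T3,W4)→returned(W4,T3) ✓  (F1,T4,W1)→returned(W1,T4) ✓  (F2,T1,W3)→returned(W3,T1) ✗  (F3,T2,W1)→returned(W1,T2) ✓  (F4,T1,W2)→returned(W2,T1) ✗  (F4,T2,W1)→returned(W1,T2) ✓  (F4,T2,W4)→returned(W4,T2) ✓
Counterexamples (restrictor triples failing the scope): 2.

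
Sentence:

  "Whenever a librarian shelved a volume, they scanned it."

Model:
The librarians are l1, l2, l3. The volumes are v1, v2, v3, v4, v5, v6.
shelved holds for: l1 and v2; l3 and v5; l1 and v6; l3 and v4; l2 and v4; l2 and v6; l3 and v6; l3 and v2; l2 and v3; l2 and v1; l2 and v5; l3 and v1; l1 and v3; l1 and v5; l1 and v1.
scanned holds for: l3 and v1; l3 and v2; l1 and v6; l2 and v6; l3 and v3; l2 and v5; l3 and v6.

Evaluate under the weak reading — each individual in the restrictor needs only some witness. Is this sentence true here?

True

"it" takes "a volume" as antecedent — a donkey pronoun bound across the clause boundary.
Weak reading: every librarian l with some shelved-volume has at least one shelved-volume v such that scanned(l,v).
Per librarian: l1:✓  l2:✓  l3:✓
Every librarian in the restrictor has a witness.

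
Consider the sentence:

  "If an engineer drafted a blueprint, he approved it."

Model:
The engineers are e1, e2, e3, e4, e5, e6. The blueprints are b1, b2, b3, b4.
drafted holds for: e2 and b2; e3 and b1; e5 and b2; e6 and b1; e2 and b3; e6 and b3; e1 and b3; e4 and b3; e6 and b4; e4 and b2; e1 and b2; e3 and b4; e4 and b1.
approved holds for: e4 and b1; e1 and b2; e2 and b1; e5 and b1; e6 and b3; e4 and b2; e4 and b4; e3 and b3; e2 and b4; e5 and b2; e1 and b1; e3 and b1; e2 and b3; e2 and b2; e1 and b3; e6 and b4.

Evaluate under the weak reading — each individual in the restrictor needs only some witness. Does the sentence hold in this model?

True

"it" takes "a blueprint" as antecedent — a donkey pronoun bound across the clause boundary.
Weak reading: every engineer e with some drafted-blueprint has at least one drafted-blueprint b such that approved(e,b).
Per engineer: e1:✓  e2:✓  e3:✓  e4:✓  e5:✓  e6:✓
Every engineer in the restrictor has a witness.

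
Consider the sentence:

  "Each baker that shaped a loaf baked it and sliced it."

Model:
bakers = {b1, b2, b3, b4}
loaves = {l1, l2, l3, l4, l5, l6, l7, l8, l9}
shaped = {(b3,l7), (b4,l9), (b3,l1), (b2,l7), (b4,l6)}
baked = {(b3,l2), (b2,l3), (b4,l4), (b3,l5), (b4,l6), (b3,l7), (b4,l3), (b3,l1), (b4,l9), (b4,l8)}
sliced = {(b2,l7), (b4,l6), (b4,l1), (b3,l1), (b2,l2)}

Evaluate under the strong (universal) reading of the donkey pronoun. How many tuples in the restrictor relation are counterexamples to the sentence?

"it" takes "a loaf" as antecedent — a donkey pronoun bound across the clause boundary.
Strong reading: for every (b,l) with shaped(b,l), baked(b,l) ∧ sliced(b,l).
Restrictor pairs: (b2,l7) ✗  (b3,l1) ✓  (b3,l7) ✗  (b4,l6) ✓  (b4,l9) ✗
Counterexamples (restrictor pairs failing the scope): 3.

3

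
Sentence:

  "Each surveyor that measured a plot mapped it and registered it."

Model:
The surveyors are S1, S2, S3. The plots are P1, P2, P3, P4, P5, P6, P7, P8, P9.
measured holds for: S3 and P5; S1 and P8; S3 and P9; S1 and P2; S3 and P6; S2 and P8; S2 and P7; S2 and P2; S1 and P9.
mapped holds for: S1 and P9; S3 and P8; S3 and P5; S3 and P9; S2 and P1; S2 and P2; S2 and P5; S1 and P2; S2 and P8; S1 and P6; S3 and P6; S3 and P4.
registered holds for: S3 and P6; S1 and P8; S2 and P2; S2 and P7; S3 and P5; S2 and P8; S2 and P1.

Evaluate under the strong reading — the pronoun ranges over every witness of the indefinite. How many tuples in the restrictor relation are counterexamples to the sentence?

5

"it" takes "a plot" as antecedent — a donkey pronoun bound across the clause boundary.
Strong reading: for every (s,p) with measured(s,p), mapped(s,p) ∧ registered(s,p).
Restrictor pairs: (S1,P2) ✗  (S1,P8) ✗  (S1,P9) ✗  (S2,P2) ✓  (S2,P7) ✗  (S2,P8) ✓  (S3,P5) ✓  (S3,P6) ✓  (S3,P9) ✗
Counterexamples (restrictor pairs failing the scope): 5.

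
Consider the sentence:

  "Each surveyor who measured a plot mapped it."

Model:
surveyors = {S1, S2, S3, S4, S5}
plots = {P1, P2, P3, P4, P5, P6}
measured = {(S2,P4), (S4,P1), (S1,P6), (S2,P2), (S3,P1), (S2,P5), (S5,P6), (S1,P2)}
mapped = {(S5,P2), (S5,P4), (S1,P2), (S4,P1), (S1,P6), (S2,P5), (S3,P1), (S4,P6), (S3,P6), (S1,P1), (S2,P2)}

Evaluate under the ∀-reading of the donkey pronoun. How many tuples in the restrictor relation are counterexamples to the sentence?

"it" takes "a plot" as antecedent — a donkey pronoun bound across the clause boundary.
Strong reading: for every (s,p) with measured(s,p), mapped(s,p).
Restrictor pairs: (S1,P2) ✓  (S1,P6) ✓  (S2,P2) ✓  (S2,P4) ✗  (S2,P5) ✓  (S3,P1) ✓  (S4,P1) ✓  (S5,P6) ✗
Counterexamples (restrictor pairs failing the scope): 2.

2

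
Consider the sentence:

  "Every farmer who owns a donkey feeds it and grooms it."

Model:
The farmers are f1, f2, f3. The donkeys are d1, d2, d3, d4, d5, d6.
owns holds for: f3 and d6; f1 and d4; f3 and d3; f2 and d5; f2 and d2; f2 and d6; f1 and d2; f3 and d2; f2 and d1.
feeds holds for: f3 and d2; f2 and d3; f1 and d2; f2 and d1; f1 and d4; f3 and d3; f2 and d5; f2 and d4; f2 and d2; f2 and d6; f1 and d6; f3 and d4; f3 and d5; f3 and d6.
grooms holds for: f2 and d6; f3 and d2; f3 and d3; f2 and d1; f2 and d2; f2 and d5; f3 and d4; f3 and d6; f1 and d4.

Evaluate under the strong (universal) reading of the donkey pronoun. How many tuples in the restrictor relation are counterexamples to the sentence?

1

"it" takes "a donkey" as antecedent — a donkey pronoun bound across the clause boundary.
Strong reading: for every (f,d) with owns(f,d), feeds(f,d) ∧ grooms(f,d).
Restrictor pairs: (f1,d2) ✗  (f1,d4) ✓  (f2,d1) ✓  (f2,d2) ✓  (f2,d5) ✓  (f2,d6) ✓  (f3,d2) ✓  (f3,d3) ✓  (f3,d6) ✓
Counterexamples (restrictor pairs failing the scope): 1.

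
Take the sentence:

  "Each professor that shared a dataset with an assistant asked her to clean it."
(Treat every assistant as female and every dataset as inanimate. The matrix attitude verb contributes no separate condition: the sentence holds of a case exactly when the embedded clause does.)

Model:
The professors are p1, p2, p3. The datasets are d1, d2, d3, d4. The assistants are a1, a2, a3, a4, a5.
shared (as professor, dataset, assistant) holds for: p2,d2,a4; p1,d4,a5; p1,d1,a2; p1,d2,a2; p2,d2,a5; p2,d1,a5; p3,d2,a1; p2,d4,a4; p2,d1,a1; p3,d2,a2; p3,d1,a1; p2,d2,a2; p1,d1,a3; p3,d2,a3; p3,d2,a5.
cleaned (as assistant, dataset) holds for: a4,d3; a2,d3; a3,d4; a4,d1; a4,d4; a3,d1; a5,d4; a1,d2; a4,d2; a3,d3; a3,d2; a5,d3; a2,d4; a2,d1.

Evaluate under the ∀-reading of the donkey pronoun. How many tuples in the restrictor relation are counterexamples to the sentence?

"her" takes "an assistant" as antecedent and "it" takes "a dataset"; both are donkey pronouns co-varying with the restrictor.
Strong reading: for every (p,d,a) with shared(p,d,a), cleaned(a,d).
Restrictor triples: (p1,d1,a2)→cleaned(a2,d1) ✓  (p1,d1,a3)→cleaned(a3,d1) ✓  (p1,d2,a2)→cleaned(a2,d2) ✗  (p1,d4,a5)→cleaned(a5,d4) ✓  (p2,d1,a1)→cleaned(a1,d1) ✗  (p2,d1,a5)→cleaned(a5,d1) ✗  (p2,d2,a2)→cleaned(a2,d2) ✗  (p2,d2,a4)→cleaned(a4,d2) ✓  (p2,d2,a5)→cleaned(a5,d2) ✗  (p2,d4,a4)→cleaned(a4,d4) ✓  (p3,d1,a1)→cleaned(a1,d1) ✗  (p3,d2,a1)→cleaned(a1,d2) ✓  (p3,d2,a2)→cleaned(a2,d2) ✗  (p3,d2,a3)→cleaned(a3,d2) ✓  (p3,d2,a5)→cleaned(a5,d2) ✗
Counterexamples (restrictor triples failing the scope): 8.

8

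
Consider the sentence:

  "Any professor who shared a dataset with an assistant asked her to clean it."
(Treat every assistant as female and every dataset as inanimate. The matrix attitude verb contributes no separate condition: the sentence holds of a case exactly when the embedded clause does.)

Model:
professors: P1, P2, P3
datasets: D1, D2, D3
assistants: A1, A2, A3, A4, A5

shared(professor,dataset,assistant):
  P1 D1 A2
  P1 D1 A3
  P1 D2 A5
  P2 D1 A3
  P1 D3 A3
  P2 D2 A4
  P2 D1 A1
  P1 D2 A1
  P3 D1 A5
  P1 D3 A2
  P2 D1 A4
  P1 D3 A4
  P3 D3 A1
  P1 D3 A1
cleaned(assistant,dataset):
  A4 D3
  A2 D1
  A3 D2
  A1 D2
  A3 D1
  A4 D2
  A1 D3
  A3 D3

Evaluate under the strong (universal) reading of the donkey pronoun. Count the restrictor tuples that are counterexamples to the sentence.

"her" takes "an assistant" as antecedent and "it" takes "a dataset"; both are donkey pronouns co-varying with the restrictor.
Strong reading: for every (p,d,a) with shared(p,d,a), cleaned(a,d).
Restrictor triples: (P1,D1,A2)→cleaned(A2,D1) ✓  (P1,D1,A3)→cleaned(A3,D1) ✓  (P1,D2,A1)→cleaned(A1,D2) ✓  (P1,D2,A5)→cleaned(A5,D2) ✗  (P1,D3,A1)→cleaned(A1,D3) ✓  (P1,D3,A2)→cleaned(A2,D3) ✗  (P1,D3,A3)→cleaned(A3,D3) ✓  (P1,D3,A4)→cleaned(A4,D3) ✓  (P2,D1,A1)→cleaned(A1,D1) ✗  (P2,D1,A3)→cleaned(A3,D1) ✓  (P2,D1,A4)→cleaned(A4,D1) ✗  (P2,D2,A4)→cleaned(A4,D2) ✓  (P3,D1,A5)→cleaned(A5,D1) ✗  (P3,D3,A1)→cleaned(A1,D3) ✓
Counterexamples (restrictor triples failing the scope): 5.

5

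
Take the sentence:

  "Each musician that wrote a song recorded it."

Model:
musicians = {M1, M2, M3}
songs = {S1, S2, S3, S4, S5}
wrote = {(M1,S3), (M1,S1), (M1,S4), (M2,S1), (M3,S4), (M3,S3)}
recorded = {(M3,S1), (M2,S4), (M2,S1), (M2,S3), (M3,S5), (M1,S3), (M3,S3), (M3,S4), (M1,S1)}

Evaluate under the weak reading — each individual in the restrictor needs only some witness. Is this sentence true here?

"it" takes "a song" as antecedent — a donkey pronoun bound across the clause boundary.
Weak reading: every musician m with some wrote-song has at least one wrote-song s such that recorded(m,s).
Per musician: M1:✓  M2:✓  M3:✓
Every musician in the restrictor has a witness.

True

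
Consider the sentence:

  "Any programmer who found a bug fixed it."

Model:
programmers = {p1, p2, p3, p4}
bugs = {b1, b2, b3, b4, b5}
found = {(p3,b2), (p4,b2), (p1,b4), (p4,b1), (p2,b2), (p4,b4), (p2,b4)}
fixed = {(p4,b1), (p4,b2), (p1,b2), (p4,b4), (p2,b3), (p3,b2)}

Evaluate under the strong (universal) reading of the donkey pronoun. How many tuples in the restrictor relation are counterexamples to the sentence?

3

"it" takes "a bug" as antecedent — a donkey pronoun bound across the clause boundary.
Strong reading: for every (p,b) with found(p,b), fixed(p,b).
Restrictor pairs: (p1,b4) ✗  (p2,b2) ✗  (p2,b4) ✗  (p3,b2) ✓  (p4,b1) ✓  (p4,b2) ✓  (p4,b4) ✓
Counterexamples (restrictor pairs failing the scope): 3.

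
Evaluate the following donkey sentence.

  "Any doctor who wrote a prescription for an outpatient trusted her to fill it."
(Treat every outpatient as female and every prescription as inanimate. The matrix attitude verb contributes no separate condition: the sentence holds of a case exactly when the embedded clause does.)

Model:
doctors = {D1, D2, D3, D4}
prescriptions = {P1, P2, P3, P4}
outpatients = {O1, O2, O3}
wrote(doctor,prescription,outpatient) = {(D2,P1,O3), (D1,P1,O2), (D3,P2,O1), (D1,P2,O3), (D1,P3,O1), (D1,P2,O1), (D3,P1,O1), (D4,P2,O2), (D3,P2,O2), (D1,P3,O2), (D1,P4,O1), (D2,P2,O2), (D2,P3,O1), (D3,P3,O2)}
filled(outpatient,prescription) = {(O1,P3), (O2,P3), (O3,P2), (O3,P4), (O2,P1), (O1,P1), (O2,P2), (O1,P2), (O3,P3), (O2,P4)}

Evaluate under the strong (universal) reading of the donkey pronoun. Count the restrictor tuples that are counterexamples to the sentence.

2

"her" takes "an outpatient" as antecedent and "it" takes "a prescription"; both are donkey pronouns co-varying with the restrictor.
Strong reading: for every (d,p,o) with wrote(d,p,o), filled(o,p).
Restrictor triples: (D1,P1,O2)→filled(O2,P1) ✓  (D1,P2,O1)→filled(O1,P2) ✓  (D1,P2,O3)→filled(O3,P2) ✓  (D1,P3,O1)→filled(O1,P3) ✓  (D1,P3,O2)→filled(O2,P3) ✓  (D1,P4,O1)→filled(O1,P4) ✗  (D2,P1,O3)→filled(O3,P1) ✗  (D2,P2,O2)→filled(O2,P2) ✓  (D2,P3,O1)→filled(O1,P3) ✓  (D3,P1,O1)→filled(O1,P1) ✓  (D3,P2,O1)→filled(O1,P2) ✓  (D3,P2,O2)→filled(O2,P2) ✓  (D3,P3,O2)→filled(O2,P3) ✓  (D4,P2,O2)→filled(O2,P2) ✓
Counterexamples (restrictor triples failing the scope): 2.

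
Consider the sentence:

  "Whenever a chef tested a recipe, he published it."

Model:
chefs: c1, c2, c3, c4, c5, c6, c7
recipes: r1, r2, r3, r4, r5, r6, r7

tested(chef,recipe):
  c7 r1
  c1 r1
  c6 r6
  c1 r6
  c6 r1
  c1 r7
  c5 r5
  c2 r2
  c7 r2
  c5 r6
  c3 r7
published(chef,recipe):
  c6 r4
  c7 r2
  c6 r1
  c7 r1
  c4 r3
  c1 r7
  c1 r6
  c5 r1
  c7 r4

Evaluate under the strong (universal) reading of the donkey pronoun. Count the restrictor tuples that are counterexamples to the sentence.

"it" takes "a recipe" as antecedent — a donkey pronoun bound across the clause boundary.
Strong reading: for every (c,r) with tested(c,r), published(c,r).
Restrictor pairs: (c1,r1) ✗  (c1,r6) ✓  (c1,r7) ✓  (c2,r2) ✗  (c3,r7) ✗  (c5,r5) ✗  (c5,r6) ✗  (c6,r1) ✓  (c6,r6) ✗  (c7,r1) ✓  (c7,r2) ✓
Counterexamples (restrictor pairs failing the scope): 6.

6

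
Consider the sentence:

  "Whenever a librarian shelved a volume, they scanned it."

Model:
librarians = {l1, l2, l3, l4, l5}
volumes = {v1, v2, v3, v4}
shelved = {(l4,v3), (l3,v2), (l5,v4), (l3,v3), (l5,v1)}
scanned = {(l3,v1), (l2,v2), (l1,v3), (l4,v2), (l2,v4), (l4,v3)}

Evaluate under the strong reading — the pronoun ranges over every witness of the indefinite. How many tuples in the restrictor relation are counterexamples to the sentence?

"it" takes "a volume" as antecedent — a donkey pronoun bound across the clause boundary.
Strong reading: for every (l,v) with shelved(l,v), scanned(l,v).
Restrictor pairs: (l3,v2) ✗  (l3,v3) ✗  (l4,v3) ✓  (l5,v1) ✗  (l5,v4) ✗
Counterexamples (restrictor pairs failing the scope): 4.

4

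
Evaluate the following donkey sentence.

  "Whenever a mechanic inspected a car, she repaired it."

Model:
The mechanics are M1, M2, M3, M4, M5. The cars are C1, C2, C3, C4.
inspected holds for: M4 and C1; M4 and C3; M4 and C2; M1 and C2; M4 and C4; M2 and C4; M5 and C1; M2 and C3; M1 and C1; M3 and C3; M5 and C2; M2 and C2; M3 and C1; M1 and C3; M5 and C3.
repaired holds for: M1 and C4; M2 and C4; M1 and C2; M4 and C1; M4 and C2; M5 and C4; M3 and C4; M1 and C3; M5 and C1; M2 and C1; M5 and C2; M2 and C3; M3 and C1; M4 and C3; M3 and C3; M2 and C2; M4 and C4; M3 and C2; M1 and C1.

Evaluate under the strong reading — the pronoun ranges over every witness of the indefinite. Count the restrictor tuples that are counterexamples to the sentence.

1

"it" takes "a car" as antecedent — a donkey pronoun bound across the clause boundary.
Strong reading: for every (m,c) with inspected(m,c), repaired(m,c).
Restrictor pairs: (M1,C1) ✓  (M1,C2) ✓  (M1,C3) ✓  (M2,C2) ✓  (M2,C3) ✓  (M2,C4) ✓  (M3,C1) ✓  (M3,C3) ✓  (M4,C1) ✓  (M4,C2) ✓  (M4,C3) ✓  (M4,C4) ✓  (M5,C1) ✓  (M5,C2) ✓  (M5,C3) ✗
Counterexamples (restrictor pairs failing the scope): 1.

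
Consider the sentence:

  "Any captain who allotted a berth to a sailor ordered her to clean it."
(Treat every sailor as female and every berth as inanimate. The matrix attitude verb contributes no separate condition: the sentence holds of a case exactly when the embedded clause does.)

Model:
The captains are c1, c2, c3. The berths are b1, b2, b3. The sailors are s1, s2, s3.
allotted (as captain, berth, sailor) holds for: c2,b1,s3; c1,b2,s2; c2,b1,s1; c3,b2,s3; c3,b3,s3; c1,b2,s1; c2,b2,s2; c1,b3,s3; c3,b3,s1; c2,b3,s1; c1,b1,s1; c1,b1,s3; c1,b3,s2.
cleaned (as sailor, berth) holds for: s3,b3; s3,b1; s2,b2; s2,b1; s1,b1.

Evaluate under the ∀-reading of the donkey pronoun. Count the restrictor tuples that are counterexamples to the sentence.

"her" takes "a sailor" as antecedent and "it" takes "a berth"; both are donkey pronouns co-varying with the restrictor.
Strong reading: for every (c,b,s) with allotted(c,b,s), cleaned(s,b).
Restrictor triples: (c1,b1,s1)→cleaned(s1,b1) ✓  (c1,b1,s3)→cleaned(s3,b1) ✓  (c1,b2,s1)→cleaned(s1,b2) ✗  (c1,b2,s2)→cleaned(s2,b2) ✓  (c1,b3,s2)→cleaned(s2,b3) ✗  (c1,b3,s3)→cleaned(s3,b3) ✓  (c2,b1,s1)→cleaned(s1,b1) ✓  (c2,b1,s3)→cleaned(s3,b1) ✓  (c2,b2,s2)→cleaned(s2,b2) ✓  (c2,b3,s1)→cleaned(s1,b3) ✗  (c3,b2,s3)→cleaned(s3,b2) ✗  (c3,b3,s1)→cleaned(s1,b3) ✗  (c3,b3,s3)→cleaned(s3,b3) ✓
Counterexamples (restrictor triples failing the scope): 5.

5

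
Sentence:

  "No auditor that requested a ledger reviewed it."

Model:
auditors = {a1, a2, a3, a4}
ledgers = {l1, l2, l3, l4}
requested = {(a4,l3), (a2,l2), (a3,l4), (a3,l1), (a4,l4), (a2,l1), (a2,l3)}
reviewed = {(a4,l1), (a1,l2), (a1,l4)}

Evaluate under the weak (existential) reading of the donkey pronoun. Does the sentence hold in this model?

True

"it" takes "a ledger" as antecedent — a donkey pronoun bound across the clause boundary.
Truth condition: for no (a,l) with requested(a,l) does reviewed(a,l) hold.
Restrictor pairs — does the scope hold? (a2,l1):fails  (a2,l2):fails  (a2,l3):fails  (a3,l1):fails  (a3,l4):fails  (a4,l3):fails  (a4,l4):fails
Scope holds for no restrictor pair, so the sentence is true.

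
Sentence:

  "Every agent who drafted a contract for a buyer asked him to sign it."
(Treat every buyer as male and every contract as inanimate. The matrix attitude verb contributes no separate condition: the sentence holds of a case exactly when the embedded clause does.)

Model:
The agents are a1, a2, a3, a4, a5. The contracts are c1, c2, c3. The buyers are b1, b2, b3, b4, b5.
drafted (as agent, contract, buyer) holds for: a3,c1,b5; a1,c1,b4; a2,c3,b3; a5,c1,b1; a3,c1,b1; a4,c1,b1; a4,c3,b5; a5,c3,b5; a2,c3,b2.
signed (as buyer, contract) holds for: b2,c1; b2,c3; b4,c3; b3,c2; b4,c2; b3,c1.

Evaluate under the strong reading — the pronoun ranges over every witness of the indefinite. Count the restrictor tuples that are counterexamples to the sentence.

8

"him" takes "a buyer" as antecedent and "it" takes "a contract"; both are donkey pronouns co-varying with the restrictor.
Strong reading: for every (a,c,b) with drafted(a,c,b), signed(b,c).
Restrictor triples: (a1,c1,b4)→signed(b4,c1) ✗  (a2,c3,b2)→signed(b2,c3) ✓  (a2,c3,b3)→signed(b3,c3) ✗  (a3,c1,b1)→signed(b1,c1) ✗  (a3,c1,b5)→signed(b5,c1) ✗  (a4,c1,b1)→signed(b1,c1) ✗  (a4,c3,b5)→signed(b5,c3) ✗  (a5,c1,b1)→signed(b1,c1) ✗  (a5,c3,b5)→signed(b5,c3) ✗
Counterexamples (restrictor triples failing the scope): 8.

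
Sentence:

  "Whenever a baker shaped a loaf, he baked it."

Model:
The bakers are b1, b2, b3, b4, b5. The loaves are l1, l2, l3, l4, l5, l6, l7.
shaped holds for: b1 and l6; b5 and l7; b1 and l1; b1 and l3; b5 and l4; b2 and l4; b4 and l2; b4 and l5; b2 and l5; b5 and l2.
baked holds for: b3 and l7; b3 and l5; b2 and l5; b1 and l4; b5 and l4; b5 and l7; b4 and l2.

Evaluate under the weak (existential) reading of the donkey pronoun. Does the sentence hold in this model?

"it" takes "a loaf" as antecedent — a donkey pronoun bound across the clause boundary.
Weak reading: every baker b with some shaped-loaf has at least one shaped-loaf l such that baked(b,l).
Per baker: b1:✗  b2:✓  b4:✓  b5:✓
b1 has no witness among its shaped-loaves.

False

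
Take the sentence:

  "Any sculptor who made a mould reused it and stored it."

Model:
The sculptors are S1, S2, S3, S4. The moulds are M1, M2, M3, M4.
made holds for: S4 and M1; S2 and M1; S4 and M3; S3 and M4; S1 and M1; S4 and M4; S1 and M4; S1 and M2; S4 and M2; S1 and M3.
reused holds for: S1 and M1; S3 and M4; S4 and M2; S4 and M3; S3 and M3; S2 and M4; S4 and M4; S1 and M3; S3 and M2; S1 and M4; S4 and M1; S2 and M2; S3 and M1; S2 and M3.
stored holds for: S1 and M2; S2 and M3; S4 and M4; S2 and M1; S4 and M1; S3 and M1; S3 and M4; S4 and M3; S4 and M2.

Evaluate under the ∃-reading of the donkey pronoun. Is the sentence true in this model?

"it" takes "a mould" as antecedent — a donkey pronoun bound across the clause boundary.
Weak reading: every sculptor s with some made-mould has at least one made-mould m such that reused(s,m) ∧ stored(s,m).
Per sculptor: S1:✗  S2:✗  S3:✓  S4:✓
S1 has no witness among its made-moulds.

False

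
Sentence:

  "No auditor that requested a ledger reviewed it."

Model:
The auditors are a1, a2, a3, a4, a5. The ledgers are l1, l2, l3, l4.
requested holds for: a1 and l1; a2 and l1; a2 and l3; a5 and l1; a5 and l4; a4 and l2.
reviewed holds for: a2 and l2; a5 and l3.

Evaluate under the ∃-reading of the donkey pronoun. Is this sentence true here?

True

"it" takes "a ledger" as antecedent — a donkey pronoun bound across the clause boundary.
Truth condition: for no (a,l) with requested(a,l) does reviewed(a,l) hold.
Restrictor pairs — does the scope hold? (a1,l1):fails  (a2,l1):fails  (a2,l3):fails  (a4,l2):fails  (a5,l1):fails  (a5,l4):fails
Scope holds for no restrictor pair, so the sentence is true.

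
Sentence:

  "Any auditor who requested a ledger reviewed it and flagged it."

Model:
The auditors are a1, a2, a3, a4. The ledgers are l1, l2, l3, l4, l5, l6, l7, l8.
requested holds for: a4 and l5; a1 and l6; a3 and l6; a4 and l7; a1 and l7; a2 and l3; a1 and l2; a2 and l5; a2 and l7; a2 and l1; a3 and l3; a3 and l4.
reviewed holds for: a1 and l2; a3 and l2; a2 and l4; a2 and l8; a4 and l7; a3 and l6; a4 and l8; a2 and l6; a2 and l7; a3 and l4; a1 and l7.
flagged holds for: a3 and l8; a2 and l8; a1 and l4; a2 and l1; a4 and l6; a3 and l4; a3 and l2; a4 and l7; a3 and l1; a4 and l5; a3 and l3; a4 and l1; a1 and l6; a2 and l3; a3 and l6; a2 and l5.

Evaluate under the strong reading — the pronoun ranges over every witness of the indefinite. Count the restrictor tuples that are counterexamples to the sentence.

"it" takes "a ledger" as antecedent — a donkey pronoun bound across the clause boundary.
Strong reading: for every (a,l) with requested(a,l), reviewed(a,l) ∧ flagged(a,l).
Restrictor pairs: (a1,l2) ✗  (a1,l6) ✗  (a1,l7) ✗  (a2,l1) ✗  (a2,l3) ✗  (a2,l5) ✗  (a2,l7) ✗  (a3,l3) ✗  (a3,l4) ✓  (a3,l6) ✓  (a4,l5) ✗  (a4,l7) ✓
Counterexamples (restrictor pairs failing the scope): 9.

9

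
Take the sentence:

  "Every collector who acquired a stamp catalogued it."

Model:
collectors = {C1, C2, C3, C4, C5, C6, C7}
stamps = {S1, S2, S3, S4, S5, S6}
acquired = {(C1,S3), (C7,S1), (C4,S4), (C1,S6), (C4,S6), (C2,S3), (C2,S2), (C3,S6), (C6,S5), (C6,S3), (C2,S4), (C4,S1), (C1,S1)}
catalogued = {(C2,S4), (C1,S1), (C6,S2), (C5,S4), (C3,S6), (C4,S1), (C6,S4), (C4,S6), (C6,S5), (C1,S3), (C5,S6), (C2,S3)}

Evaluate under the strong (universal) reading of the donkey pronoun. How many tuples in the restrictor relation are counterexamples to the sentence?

5

"it" takes "a stamp" as antecedent — a donkey pronoun bound across the clause boundary.
Strong reading: for every (c,s) with acquired(c,s), catalogued(c,s).
Restrictor pairs: (C1,S1) ✓  (C1,S3) ✓  (C1,S6) ✗  (C2,S2) ✗  (C2,S3) ✓  (C2,S4) ✓  (C3,S6) ✓  (C4,S1) ✓  (C4,S4) ✗  (C4,S6) ✓  (C6,S3) ✗  (C6,S5) ✓  (C7,S1) ✗
Counterexamples (restrictor pairs failing the scope): 5.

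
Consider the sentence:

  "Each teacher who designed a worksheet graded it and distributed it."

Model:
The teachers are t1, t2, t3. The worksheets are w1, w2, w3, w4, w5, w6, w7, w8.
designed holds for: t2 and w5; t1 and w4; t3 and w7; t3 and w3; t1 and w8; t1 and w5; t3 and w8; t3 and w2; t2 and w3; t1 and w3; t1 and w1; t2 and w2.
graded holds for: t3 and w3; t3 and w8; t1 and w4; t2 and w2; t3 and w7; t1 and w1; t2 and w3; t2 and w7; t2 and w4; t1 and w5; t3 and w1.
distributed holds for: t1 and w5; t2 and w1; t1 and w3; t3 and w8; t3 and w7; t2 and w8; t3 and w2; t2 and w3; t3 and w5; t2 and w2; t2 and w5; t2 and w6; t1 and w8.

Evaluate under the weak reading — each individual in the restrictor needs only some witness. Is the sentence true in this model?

"it" takes "a worksheet" as antecedent — a donkey pronoun bound across the clause boundary.
Weak reading: every teacher t with some designed-worksheet has at least one designed-worksheet w such that graded(t,w) ∧ distributed(t,w).
Per teacher: t1:✓  t2:✓  t3:✓
Every teacher in the restrictor has a witness.

True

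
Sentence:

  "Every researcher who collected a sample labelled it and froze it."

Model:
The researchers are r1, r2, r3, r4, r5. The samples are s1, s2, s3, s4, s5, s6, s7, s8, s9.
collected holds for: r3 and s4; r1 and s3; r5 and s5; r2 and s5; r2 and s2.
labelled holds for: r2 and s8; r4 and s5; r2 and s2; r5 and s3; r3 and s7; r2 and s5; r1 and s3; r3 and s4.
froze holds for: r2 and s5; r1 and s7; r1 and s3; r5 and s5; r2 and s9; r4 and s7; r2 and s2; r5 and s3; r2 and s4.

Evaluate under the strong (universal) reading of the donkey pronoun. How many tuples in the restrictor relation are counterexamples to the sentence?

2

"it" takes "a sample" as antecedent — a donkey pronoun bound across the clause boundary.
Strong reading: for every (r,s) with collected(r,s), labelled(r,s) ∧ froze(r,s).
Restrictor pairs: (r1,s3) ✓  (r2,s2) ✓  (r2,s5) ✓  (r3,s4) ✗  (r5,s5) ✗
Counterexamples (restrictor pairs failing the scope): 2.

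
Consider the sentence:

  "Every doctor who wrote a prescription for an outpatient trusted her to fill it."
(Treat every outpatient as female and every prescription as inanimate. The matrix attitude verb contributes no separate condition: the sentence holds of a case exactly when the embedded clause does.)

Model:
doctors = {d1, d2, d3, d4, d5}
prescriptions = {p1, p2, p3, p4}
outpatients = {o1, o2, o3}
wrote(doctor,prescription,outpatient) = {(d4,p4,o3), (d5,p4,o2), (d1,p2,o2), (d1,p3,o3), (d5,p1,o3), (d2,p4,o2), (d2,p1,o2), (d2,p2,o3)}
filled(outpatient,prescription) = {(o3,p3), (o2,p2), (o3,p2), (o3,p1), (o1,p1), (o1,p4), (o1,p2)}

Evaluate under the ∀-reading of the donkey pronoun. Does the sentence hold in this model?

False

"her" takes "an outpatient" as antecedent and "it" takes "a prescription"; both are donkey pronouns co-varying with the restrictor.
Strong reading: for every (d,p,o) with wrote(d,p,o), filled(o,p).
Restrictor triples: (d1,p2,o2)→filled(o2,p2) ✓  (d1,p3,o3)→filled(o3,p3) ✓  (d2,p1,o2)→filled(o2,p1) ✗  (d2,p2,o3)→filled(o3,p2) ✓  (d2,p4,o2)→filled(o2,p4) ✗  (d4,p4,o3)→filled(o3,p4) ✗  (d5,p1,o3)→filled(o3,p1) ✓  (d5,p4,o2)→filled(o2,p4) ✗
Counterexample: (d2,p1,o2) — filled(o2,p1) does not hold.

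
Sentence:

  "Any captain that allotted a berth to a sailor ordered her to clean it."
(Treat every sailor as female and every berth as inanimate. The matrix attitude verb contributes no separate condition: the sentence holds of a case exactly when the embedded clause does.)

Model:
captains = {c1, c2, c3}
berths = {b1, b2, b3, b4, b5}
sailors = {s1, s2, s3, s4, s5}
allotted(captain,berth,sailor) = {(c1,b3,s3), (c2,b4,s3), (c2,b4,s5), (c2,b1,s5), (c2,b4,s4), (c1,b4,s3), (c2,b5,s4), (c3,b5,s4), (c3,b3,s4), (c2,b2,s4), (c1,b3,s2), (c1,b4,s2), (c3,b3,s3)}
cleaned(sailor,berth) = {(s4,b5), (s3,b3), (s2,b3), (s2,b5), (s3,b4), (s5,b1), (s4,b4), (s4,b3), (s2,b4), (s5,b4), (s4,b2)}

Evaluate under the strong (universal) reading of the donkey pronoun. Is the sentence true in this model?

True

"her" takes "a sailor" as antecedent and "it" takes "a berth"; both are donkey pronouns co-varying with the restrictor.
Strong reading: for every (c,b,s) with allotted(c,b,s), cleaned(s,b).
Restrictor triples: (c1,b3,s2)→cleaned(s2,b3) ✓  (c1,b3,s3)→cleaned(s3,b3) ✓  (c1,b4,s2)→cleaned(s2,b4) ✓  (c1,b4,s3)→cleaned(s3,b4) ✓  (c2,b1,s5)→cleaned(s5,b1) ✓  (c2,b2,s4)→cleaned(s4,b2) ✓  (c2,b4,s3)→cleaned(s3,b4) ✓  (c2,b4,s4)→cleaned(s4,b4) ✓  (c2,b4,s5)→cleaned(s5,b4) ✓  (c2,b5,s4)→cleaned(s4,b5) ✓  (c3,b3,s3)→cleaned(s3,b3) ✓  (c3,b3,s4)→cleaned(s4,b3) ✓  (c3,b5,s4)→cleaned(s4,b5) ✓
Every restrictor triple satisfies the scope.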